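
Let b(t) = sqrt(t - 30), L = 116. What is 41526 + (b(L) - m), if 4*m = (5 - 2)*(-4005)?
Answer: 178119/4 + sqrt(86) ≈ 44539.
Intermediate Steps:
b(t) = sqrt(-30 + t)
m = -12015/4 (m = ((5 - 2)*(-4005))/4 = (3*(-4005))/4 = (1/4)*(-12015) = -12015/4 ≈ -3003.8)
41526 + (b(L) - m) = 41526 + (sqrt(-30 + 116) - 1*(-12015/4)) = 41526 + (sqrt(86) + 12015/4) = 41526 + (12015/4 + sqrt(86)) = 178119/4 + sqrt(86)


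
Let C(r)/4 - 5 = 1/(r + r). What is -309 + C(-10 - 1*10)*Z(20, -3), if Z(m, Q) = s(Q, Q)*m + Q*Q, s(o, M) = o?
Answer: -13239/10 ≈ -1323.9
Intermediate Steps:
Z(m, Q) = Q**2 + Q*m (Z(m, Q) = Q*m + Q*Q = Q*m + Q**2 = Q**2 + Q*m)
C(r) = 20 + 2/r (C(r) = 20 + 4/(r + r) = 20 + 4/((2*r)) = 20 + 4*(1/(2*r)) = 20 + 2/r)
-309 + C(-10 - 1*10)*Z(20, -3) = -309 + (20 + 2/(-10 - 1*10))*(-3*(-3 + 20)) = -309 + (20 + 2/(-10 - 10))*(-3*17) = -309 + (20 + 2/(-20))*(-51) = -309 + (20 + 2*(-1/20))*(-51) = -309 + (20 - 1/10)*(-51) = -309 + (199/10)*(-51) = -309 - 10149/10 = -13239/10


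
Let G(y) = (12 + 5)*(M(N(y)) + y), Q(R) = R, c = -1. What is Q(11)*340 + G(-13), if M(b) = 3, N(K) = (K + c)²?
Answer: 3570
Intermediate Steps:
N(K) = (-1 + K)² (N(K) = (K - 1)² = (-1 + K)²)
G(y) = 51 + 17*y (G(y) = (12 + 5)*(3 + y) = 17*(3 + y) = 51 + 17*y)
Q(11)*340 + G(-13) = 11*340 + (51 + 17*(-13)) = 3740 + (51 - 221) = 3740 - 170 = 3570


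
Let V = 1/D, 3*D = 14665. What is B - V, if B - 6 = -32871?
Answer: -481965228/14665 ≈ -32865.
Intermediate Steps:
D = 14665/3 (D = (1/3)*14665 = 14665/3 ≈ 4888.3)
B = -32865 (B = 6 - 32871 = -32865)
V = 3/14665 (V = 1/(14665/3) = 3/14665 ≈ 0.00020457)
B - V = -32865 - 1*3/14665 = -32865 - 3/14665 = -481965228/14665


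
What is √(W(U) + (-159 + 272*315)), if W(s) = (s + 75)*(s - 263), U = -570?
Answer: 8*√7779 ≈ 705.59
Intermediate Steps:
W(s) = (-263 + s)*(75 + s) (W(s) = (75 + s)*(-263 + s) = (-263 + s)*(75 + s))
√(W(U) + (-159 + 272*315)) = √((-19725 + (-570)² - 188*(-570)) + (-159 + 272*315)) = √((-19725 + 324900 + 107160) + (-159 + 85680)) = √(412335 + 85521) = √497856 = 8*√7779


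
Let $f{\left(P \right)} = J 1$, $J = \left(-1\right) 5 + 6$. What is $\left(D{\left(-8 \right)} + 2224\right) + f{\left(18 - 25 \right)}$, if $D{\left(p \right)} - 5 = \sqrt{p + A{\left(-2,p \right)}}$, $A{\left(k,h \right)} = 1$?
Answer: $2230 + i \sqrt{7} \approx 2230.0 + 2.6458 i$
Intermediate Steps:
$J = 1$ ($J = -5 + 6 = 1$)
$f{\left(P \right)} = 1$ ($f{\left(P \right)} = 1 \cdot 1 = 1$)
$D{\left(p \right)} = 5 + \sqrt{1 + p}$ ($D{\left(p \right)} = 5 + \sqrt{p + 1} = 5 + \sqrt{1 + p}$)
$\left(D{\left(-8 \right)} + 2224\right) + f{\left(18 - 25 \right)} = \left(\left(5 + \sqrt{1 - 8}\right) + 2224\right) + 1 = \left(\left(5 + \sqrt{-7}\right) + 2224\right) + 1 = \left(\left(5 + i \sqrt{7}\right) + 2224\right) + 1 = \left(2229 + i \sqrt{7}\right) + 1 = 2230 + i \sqrt{7}$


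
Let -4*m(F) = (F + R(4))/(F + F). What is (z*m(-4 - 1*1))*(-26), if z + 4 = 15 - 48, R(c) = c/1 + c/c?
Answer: 0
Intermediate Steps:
R(c) = 1 + c (R(c) = c*1 + 1 = c + 1 = 1 + c)
z = -37 (z = -4 + (15 - 48) = -4 - 33 = -37)
m(F) = -(5 + F)/(8*F) (m(F) = -(F + (1 + 4))/(4*(F + F)) = -(F + 5)/(4*(2*F)) = -(5 + F)*1/(2*F)/4 = -(5 + F)/(8*F))
(z*m(-4 - 1*1))*(-26) = -37*(-5 - (-4 - 1*1))/(8*(-4 - 1*1))*(-26) = -37*(-5 - (-4 - 1))/(8*(-4 - 1))*(-26) = -37*(-5 - 1*(-5))/(8*(-5))*(-26) = -37*(-1)*(-5 + 5)/(8*5)*(-26) = -37*(-1)*0/(8*5)*(-26) = -37*0*(-26) = 0*(-26) = 0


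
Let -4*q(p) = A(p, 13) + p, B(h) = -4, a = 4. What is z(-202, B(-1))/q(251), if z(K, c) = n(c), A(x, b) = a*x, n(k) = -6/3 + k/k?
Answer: 4/1255 ≈ 0.0031873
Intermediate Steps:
n(k) = -1 (n(k) = -6*⅓ + 1 = -2 + 1 = -1)
A(x, b) = 4*x
z(K, c) = -1
q(p) = -5*p/4 (q(p) = -(4*p + p)/4 = -5*p/4)
z(-202, B(-1))/q(251) = -1/((-5/4*251)) = -1/(-1255/4) = -1*(-4/1255) = 4/1255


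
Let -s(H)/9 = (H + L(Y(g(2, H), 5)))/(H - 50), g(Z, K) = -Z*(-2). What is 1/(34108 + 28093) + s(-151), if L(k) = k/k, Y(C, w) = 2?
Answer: -27990383/4167467 ≈ -6.7164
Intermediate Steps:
g(Z, K) = 2*Z
L(k) = 1
s(H) = -9*(1 + H)/(-50 + H) (s(H) = -9*(H + 1)/(H - 50) = -9*(1 + H)/(-50 + H))
1/(34108 + 28093) + s(-151) = 1/(34108 + 28093) + 9*(-1 - 1*(-151))/(-50 - 151) = 1/62201 + 9*(-1 + 151)/(-201) = 1/62201 + 9*(-1/201)*150 = 1/62201 - 450/67 = -27990383/4167467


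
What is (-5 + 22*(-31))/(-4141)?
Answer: 687/4141 ≈ 0.16590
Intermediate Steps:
(-5 + 22*(-31))/(-4141) = (-5 - 682)*(-1/4141) = -687*(-1/4141) = 687/4141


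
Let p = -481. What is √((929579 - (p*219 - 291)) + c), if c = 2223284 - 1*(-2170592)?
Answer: √5429085 ≈ 2330.0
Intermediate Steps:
c = 4393876 (c = 2223284 + 2170592 = 4393876)
√((929579 - (p*219 - 291)) + c) = √((929579 - (-481*219 - 291)) + 4393876) = √((929579 - (-105339 - 291)) + 4393876) = √((929579 - 1*(-105630)) + 4393876) = √((929579 + 105630) + 4393876) = √(1035209 + 4393876) = √5429085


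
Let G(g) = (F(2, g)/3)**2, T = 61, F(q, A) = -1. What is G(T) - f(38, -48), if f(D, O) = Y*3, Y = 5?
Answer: -134/9 ≈ -14.889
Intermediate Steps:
f(D, O) = 15 (f(D, O) = 5*3 = 15)
G(g) = 1/9 (G(g) = (-1/3)**2 = 1/9)
G(T) - f(38, -48) = 1/9 - 1*15 = 1/9 - 15 = -134/9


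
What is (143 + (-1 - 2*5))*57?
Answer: 7524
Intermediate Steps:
(143 + (-1 - 2*5))*57 = (143 + (-1 - 10))*57 = (143 - 11)*57 = 132*57 = 7524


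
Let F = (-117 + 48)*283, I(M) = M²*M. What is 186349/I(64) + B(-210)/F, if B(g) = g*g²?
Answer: 810451473641/1706295296 ≈ 474.98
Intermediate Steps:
B(g) = g³
I(M) = M³
F = -19527 (F = -69*283 = -19527)
186349/I(64) + B(-210)/F = 186349/(64³) + (-210)³/(-19527) = 186349/262144 - 9261000*(-1/19527) = 186349*(1/262144) + 3087000/6509 = 186349/262144 + 3087000/6509 = 810451473641/1706295296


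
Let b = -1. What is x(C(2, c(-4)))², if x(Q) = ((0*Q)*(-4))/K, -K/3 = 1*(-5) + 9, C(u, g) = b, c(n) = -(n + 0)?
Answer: 0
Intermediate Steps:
c(n) = -n
C(u, g) = -1
K = -12 (K = -3*(1*(-5) + 9) = -3*(-5 + 9) = -3*4 = -12)
x(Q) = 0 (x(Q) = ((0*Q)*(-4))/(-12) = (0*(-4))*(-1/12) = 0*(-1/12) = 0)
x(C(2, c(-4)))² = 0² = 0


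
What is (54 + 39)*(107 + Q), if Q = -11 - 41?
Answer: 5115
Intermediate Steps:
Q = -52
(54 + 39)*(107 + Q) = (54 + 39)*(107 - 52) = 93*55 = 5115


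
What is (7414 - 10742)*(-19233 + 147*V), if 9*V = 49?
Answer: 184031744/3 ≈ 6.1344e+7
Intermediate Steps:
V = 49/9 (V = (⅑)*49 = 49/9 ≈ 5.4444)
(7414 - 10742)*(-19233 + 147*V) = (7414 - 10742)*(-19233 + 147*(49/9)) = -3328*(-19233 + 2401/3) = -3328*(-55298/3) = 184031744/3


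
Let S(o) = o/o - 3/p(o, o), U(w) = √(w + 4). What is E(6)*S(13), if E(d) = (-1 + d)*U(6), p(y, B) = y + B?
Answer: 115*√10/26 ≈ 13.987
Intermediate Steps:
U(w) = √(4 + w)
p(y, B) = B + y
S(o) = 1 - 3/(2*o) (S(o) = o/o - 3/(o + o) = 1 - 3*1/(2*o) = 1 - 3/(2*o))
E(d) = √10*(-1 + d) (E(d) = (-1 + d)*√(4 + 6) = (-1 + d)*√10 = √10*(-1 + d))
E(6)*S(13) = (√10*(-1 + 6))*((-3/2 + 13)/13) = (√10*5)*((1/13)*(23/2)) = (5*√10)*(23/26) = 115*√10/26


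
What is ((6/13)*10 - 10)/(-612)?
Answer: 35/3978 ≈ 0.0087984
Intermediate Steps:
((6/13)*10 - 10)/(-612) = ((6*(1/13))*10 - 10)*(-1/612) = ((6/13)*10 - 10)*(-1/612) = (60/13 - 10)*(-1/612) = -70/13*(-1/612) = 35/3978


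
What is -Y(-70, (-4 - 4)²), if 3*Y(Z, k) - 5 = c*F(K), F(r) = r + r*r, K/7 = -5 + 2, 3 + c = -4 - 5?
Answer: 5035/3 ≈ 1678.3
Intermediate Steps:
c = -12 (c = -3 + (-4 - 5) = -3 - 9 = -12)
K = -21 (K = 7*(-5 + 2) = 7*(-3) = -21)
F(r) = r + r²
Y(Z, k) = -5035/3 (Y(Z, k) = 5/3 + (-(-252)*(1 - 21))/3 = 5/3 + (-(-252)*(-20))/3 = 5/3 + (-12*420)/3 = 5/3 + (⅓)*(-5040) = 5/3 - 1680 = -5035/3)
-Y(-70, (-4 - 4)²) = -1*(-5035/3) = 5035/3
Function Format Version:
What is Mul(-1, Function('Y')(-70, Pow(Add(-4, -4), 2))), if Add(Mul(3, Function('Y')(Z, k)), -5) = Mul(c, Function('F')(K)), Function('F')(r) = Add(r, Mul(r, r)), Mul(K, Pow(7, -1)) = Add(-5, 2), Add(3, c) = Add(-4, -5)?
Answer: Rational(5035, 3) ≈ 1678.3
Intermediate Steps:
c = -12 (c = Add(-3, Add(-4, -5)) = Add(-3, -9) = -12)
K = -21 (K = Mul(7, Add(-5, 2)) = Mul(7, -3) = -21)
Function('F')(r) = Add(r, Pow(r, 2))
Function('Y')(Z, k) = Rational(-5035, 3) (Function('Y')(Z, k) = Add(Rational(5, 3), Mul(Rational(1, 3), Mul(-12, Mul(-21, Add(1, -21))))) = Add(Rational(5, 3), Mul(Rational(1, 3), Mul(-12, Mul(-21, -20)))) = Add(Rational(5, 3), Mul(Rational(1, 3), Mul(-12, 420))) = Add(Rational(5, 3), Mul(Rational(1, 3), -5040)) = Add(Rational(5, 3), -1680) = Rational(-5035, 3))
Mul(-1, Function('Y')(-70, Pow(Add(-4, -4), 2))) = Mul(-1, Rational(-5035, 3)) = Rational(5035, 3)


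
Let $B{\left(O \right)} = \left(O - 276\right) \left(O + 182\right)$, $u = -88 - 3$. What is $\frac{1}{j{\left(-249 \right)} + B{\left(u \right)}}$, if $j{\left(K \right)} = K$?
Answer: $- \frac{1}{33646} \approx -2.9721 \cdot 10^{-5}$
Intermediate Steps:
$u = -91$
$B{\left(O \right)} = \left(-276 + O\right) \left(182 + O\right)$
$\frac{1}{j{\left(-249 \right)} + B{\left(u \right)}} = \frac{1}{-249 - \left(41678 - 8281\right)} = \frac{1}{-249 + \left(-50232 + 8281 + 8554\right)} = \frac{1}{-249 - 33397} = \frac{1}{-33646} = - \frac{1}{33646}$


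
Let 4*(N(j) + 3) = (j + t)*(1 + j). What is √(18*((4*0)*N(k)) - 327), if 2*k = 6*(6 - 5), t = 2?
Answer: I*√327 ≈ 18.083*I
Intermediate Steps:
k = 3 (k = (6*(6 - 5))/2 = (6*1)/2 = (½)*6 = 3)
N(j) = -3 + (1 + j)*(2 + j)/4 (N(j) = -3 + ((j + 2)*(1 + j))/4 = -3 + ((2 + j)*(1 + j))/4 = -3 + ((1 + j)*(2 + j))/4 = -3 + (1 + j)*(2 + j)/4)
√(18*((4*0)*N(k)) - 327) = √(18*((4*0)*(-5/2 + (¼)*3² + (¾)*3)) - 327) = √(18*(0*(-5/2 + (¼)*9 + 9/4)) - 327) = √(18*(0*(-5/2 + 9/4 + 9/4)) - 327) = √(18*(0*2) - 327) = √(18*0 - 327) = √(0 - 327) = √(-327) = I*√327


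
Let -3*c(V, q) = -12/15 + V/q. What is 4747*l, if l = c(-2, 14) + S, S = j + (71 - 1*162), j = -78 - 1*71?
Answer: -39822583/35 ≈ -1.1378e+6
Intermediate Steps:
j = -149 (j = -78 - 71 = -149)
c(V, q) = 4/15 - V/(3*q) (c(V, q) = -(-12/15 + V/q)/3 = -(-12*1/15 + V/q)/3 = -(-⅘ + V/q)/3 = 4/15 - V/(3*q))
S = -240 (S = -149 + (71 - 1*162) = -149 + (71 - 162) = -149 - 91 = -240)
l = -8389/35 (l = (4/15 - ⅓*(-2)/14) - 240 = (4/15 - ⅓*(-2)*1/14) - 240 = (4/15 + 1/21) - 240 = 11/35 - 240 = -8389/35 ≈ -239.69)
4747*l = 4747*(-8389/35) = -39822583/35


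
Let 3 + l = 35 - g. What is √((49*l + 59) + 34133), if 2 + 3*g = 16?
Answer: √319782/3 ≈ 188.50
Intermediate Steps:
g = 14/3 (g = -⅔ + (⅓)*16 = -⅔ + 16/3 = 14/3 ≈ 4.6667)
l = 82/3 (l = -3 + (35 - 1*14/3) = -3 + (35 - 14/3) = -3 + 91/3 = 82/3 ≈ 27.333)
√((49*l + 59) + 34133) = √((49*(82/3) + 59) + 34133) = √((4018/3 + 59) + 34133) = √(4195/3 + 34133) = √(106594/3) = √319782/3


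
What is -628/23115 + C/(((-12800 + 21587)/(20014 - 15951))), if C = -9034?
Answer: -282814958522/67703835 ≈ -4177.2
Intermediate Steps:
-628/23115 + C/(((-12800 + 21587)/(20014 - 15951))) = -628/23115 - 9034*(20014 - 15951)/(-12800 + 21587) = -628*1/23115 - 9034/(8787/4063) = -628/23115 - 9034/(8787*(1/4063)) = -628/23115 - 9034/8787/4063 = -628/23115 - 9034*4063/8787 = -628/23115 - 36705142/8787 = -282814958522/67703835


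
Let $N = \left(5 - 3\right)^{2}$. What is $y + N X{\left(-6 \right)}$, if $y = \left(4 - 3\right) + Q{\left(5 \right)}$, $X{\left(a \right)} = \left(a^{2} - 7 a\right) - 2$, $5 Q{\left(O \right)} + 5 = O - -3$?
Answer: $\frac{1528}{5} \approx 305.6$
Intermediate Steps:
$Q{\left(O \right)} = - \frac{2}{5} + \frac{O}{5}$ ($Q{\left(O \right)} = -1 + \frac{O - -3}{5} = -1 + \frac{O + 3}{5} = -1 + \frac{3 + O}{5} = -1 + \left(\frac{3}{5} + \frac{O}{5}\right) = - \frac{2}{5} + \frac{O}{5}$)
$X{\left(a \right)} = -2 + a^{2} - 7 a$
$y = \frac{8}{5}$ ($y = \left(4 - 3\right) + \left(- \frac{2}{5} + \frac{1}{5} \cdot 5\right) = 1 + \left(- \frac{2}{5} + 1\right) = 1 + \frac{3}{5} = \frac{8}{5} \approx 1.6$)
$N = 4$ ($N = 2^{2} = 4$)
$y + N X{\left(-6 \right)} = \frac{8}{5} + 4 \left(-2 + \left(-6\right)^{2} - -42\right) = \frac{8}{5} + 4 \left(-2 + 36 + 42\right) = \frac{8}{5} + 4 \cdot 76 = \frac{8}{5} + 304 = \frac{1528}{5}$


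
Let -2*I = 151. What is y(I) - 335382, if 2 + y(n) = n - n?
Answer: -335384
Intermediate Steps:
I = -151/2 (I = -½*151 = -151/2 ≈ -75.500)
y(n) = -2 (y(n) = -2 + (n - n) = -2 + 0 = -2)
y(I) - 335382 = -2 - 335382 = -335384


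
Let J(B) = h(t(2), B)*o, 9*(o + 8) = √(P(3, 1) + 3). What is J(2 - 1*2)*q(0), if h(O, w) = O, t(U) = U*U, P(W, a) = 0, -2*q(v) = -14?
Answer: -224 + 28*√3/9 ≈ -218.61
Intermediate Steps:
q(v) = 7 (q(v) = -½*(-14) = 7)
t(U) = U²
o = -8 + √3/9 (o = -8 + √(0 + 3)/9 = -8 + √3/9 ≈ -7.8075)
J(B) = -32 + 4*√3/9 (J(B) = 2²*(-8 + √3/9) = 4*(-8 + √3/9) = -32 + 4*√3/9)
J(2 - 1*2)*q(0) = (-32 + 4*√3/9)*7 = -224 + 28*√3/9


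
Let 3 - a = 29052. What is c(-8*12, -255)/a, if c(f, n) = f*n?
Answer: -8160/9683 ≈ -0.84271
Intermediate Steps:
a = -29049 (a = 3 - 1*29052 = 3 - 29052 = -29049)
c(-8*12, -255)/a = (-8*12*(-255))/(-29049) = -96*(-255)*(-1/29049) = 24480*(-1/29049) = -8160/9683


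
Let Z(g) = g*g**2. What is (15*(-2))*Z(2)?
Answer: -240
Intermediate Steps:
Z(g) = g**3
(15*(-2))*Z(2) = (15*(-2))*2**3 = -30*8 = -240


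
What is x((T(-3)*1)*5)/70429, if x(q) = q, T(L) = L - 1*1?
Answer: -20/70429 ≈ -0.00028397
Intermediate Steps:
T(L) = -1 + L (T(L) = L - 1 = -1 + L)
x((T(-3)*1)*5)/70429 = (((-1 - 3)*1)*5)/70429 = (-4*1*5)*(1/70429) = -4*5*(1/70429) = -20*1/70429 = -20/70429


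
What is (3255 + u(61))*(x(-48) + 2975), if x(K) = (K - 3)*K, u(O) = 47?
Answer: 17906746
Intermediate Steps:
x(K) = K*(-3 + K) (x(K) = (-3 + K)*K = K*(-3 + K))
(3255 + u(61))*(x(-48) + 2975) = (3255 + 47)*(-48*(-3 - 48) + 2975) = 3302*(-48*(-51) + 2975) = 3302*(2448 + 2975) = 3302*5423 = 17906746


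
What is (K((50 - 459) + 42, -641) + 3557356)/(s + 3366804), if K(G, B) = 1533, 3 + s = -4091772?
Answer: -3558889/724971 ≈ -4.9090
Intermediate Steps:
s = -4091775 (s = -3 - 4091772 = -4091775)
(K((50 - 459) + 42, -641) + 3557356)/(s + 3366804) = (1533 + 3557356)/(-4091775 + 3366804) = 3558889/(-724971) = 3558889*(-1/724971) = -3558889/724971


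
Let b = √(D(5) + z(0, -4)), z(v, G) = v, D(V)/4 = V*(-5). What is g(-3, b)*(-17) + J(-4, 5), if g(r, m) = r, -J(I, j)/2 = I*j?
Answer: 91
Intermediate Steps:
D(V) = -20*V (D(V) = 4*(V*(-5)) = 4*(-5*V) = -20*V)
J(I, j) = -2*I*j
b = 10*I (b = √(-20*5 + 0) = √(-100 + 0) = √(-100) = 10*I ≈ 10.0*I)
g(-3, b)*(-17) + J(-4, 5) = -3*(-17) - 2*(-4)*5 = 51 + 40 = 91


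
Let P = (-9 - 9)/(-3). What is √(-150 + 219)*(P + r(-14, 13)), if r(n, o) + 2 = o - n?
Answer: 31*√69 ≈ 257.51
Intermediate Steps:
r(n, o) = -2 + o - n (r(n, o) = -2 + (o - n) = -2 + o - n)
P = 6 (P = -⅓*(-18) = 6)
√(-150 + 219)*(P + r(-14, 13)) = √(-150 + 219)*(6 + (-2 + 13 - 1*(-14))) = √69*(6 + (-2 + 13 + 14)) = √69*(6 + 25) = √69*31 = 31*√69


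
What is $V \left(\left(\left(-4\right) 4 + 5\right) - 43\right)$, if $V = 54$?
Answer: $-2916$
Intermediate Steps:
$V \left(\left(\left(-4\right) 4 + 5\right) - 43\right) = 54 \left(\left(\left(-4\right) 4 + 5\right) - 43\right) = 54 \left(\left(-16 + 5\right) - 43\right) = 54 \left(-11 - 43\right) = 54 \left(-54\right) = -2916$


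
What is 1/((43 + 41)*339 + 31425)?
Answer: 1/59901 ≈ 1.6694e-5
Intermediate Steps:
1/((43 + 41)*339 + 31425) = 1/(84*339 + 31425) = 1/(28476 + 31425) = 1/59901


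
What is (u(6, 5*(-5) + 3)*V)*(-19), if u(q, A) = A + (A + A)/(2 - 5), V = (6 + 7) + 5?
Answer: 2508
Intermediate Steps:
V = 18 (V = 13 + 5 = 18)
u(q, A) = A/3 (u(q, A) = A + (2*A)/(-3) = A + (2*A)*(-⅓) = A - 2*A/3 = A/3)
(u(6, 5*(-5) + 3)*V)*(-19) = (((5*(-5) + 3)/3)*18)*(-19) = (((-25 + 3)/3)*18)*(-19) = (((⅓)*(-22))*18)*(-19) = -22/3*18*(-19) = -132*(-19) = 2508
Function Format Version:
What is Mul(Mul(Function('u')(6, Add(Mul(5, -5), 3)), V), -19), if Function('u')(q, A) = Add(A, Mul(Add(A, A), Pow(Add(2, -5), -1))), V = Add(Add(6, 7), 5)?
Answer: 2508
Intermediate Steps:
V = 18 (V = Add(13, 5) = 18)
Function('u')(q, A) = Mul(Rational(1, 3), A) (Function('u')(q, A) = Add(A, Mul(Mul(2, A), Pow(-3, -1))) = Add(A, Mul(Mul(2, A), Rational(-1, 3))) = Add(A, Mul(Rational(-2, 3), A)) = Mul(Rational(1, 3), A))
Mul(Mul(Function('u')(6, Add(Mul(5, -5), 3)), V), -19) = Mul(Mul(Mul(Rational(1, 3), Add(Mul(5, -5), 3)), 18), -19) = Mul(Mul(Mul(Rational(1, 3), Add(-25, 3)), 18), -19) = Mul(Mul(Mul(Rational(1, 3), -22), 18), -19) = Mul(Mul(Rational(-22, 3), 18), -19) = Mul(-132, -19) = 2508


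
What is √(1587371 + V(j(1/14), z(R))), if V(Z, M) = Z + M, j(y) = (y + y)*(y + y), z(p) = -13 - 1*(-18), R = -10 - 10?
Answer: 5*√3111257/7 ≈ 1259.9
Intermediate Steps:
R = -20
z(p) = 5 (z(p) = -13 + 18 = 5)
j(y) = 4*y² (j(y) = (2*y)*(2*y) = 4*y²)
V(Z, M) = M + Z
√(1587371 + V(j(1/14), z(R))) = √(1587371 + (5 + 4*(1/14)²)) = √(1587371 + (5 + 4*(1/196))) = √(1587371 + (5 + 1/49)) = √(1587371 + 246/49) = √(77781425/49) = 5*√3111257/7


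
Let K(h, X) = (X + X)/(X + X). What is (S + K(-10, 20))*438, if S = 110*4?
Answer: 193158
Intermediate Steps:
K(h, X) = 1 (K(h, X) = (2*X)/((2*X)) = (2*X)*(1/(2*X)) = 1)
S = 440
(S + K(-10, 20))*438 = (440 + 1)*438 = 441*438 = 193158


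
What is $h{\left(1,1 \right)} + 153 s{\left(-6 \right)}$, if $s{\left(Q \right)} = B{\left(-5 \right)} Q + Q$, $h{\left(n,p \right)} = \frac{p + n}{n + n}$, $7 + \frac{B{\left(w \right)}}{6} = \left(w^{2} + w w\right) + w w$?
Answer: $-375461$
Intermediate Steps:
$B{\left(w \right)} = -42 + 18 w^{2}$ ($B{\left(w \right)} = -42 + 6 \left(\left(w^{2} + w w\right) + w w\right) = -42 + 6 \left(\left(w^{2} + w^{2}\right) + w^{2}\right) = -42 + 6 \left(2 w^{2} + w^{2}\right) = -42 + 6 \cdot 3 w^{2} = -42 + 18 w^{2}$)
$h{\left(n,p \right)} = \frac{n + p}{2 n}$
$s{\left(Q \right)} = 409 Q$ ($s{\left(Q \right)} = \left(-42 + 18 \left(-5\right)^{2}\right) Q + Q = \left(-42 + 18 \cdot 25\right) Q + Q = \left(-42 + 450\right) Q + Q = 408 Q + Q = 409 Q$)
$h{\left(1,1 \right)} + 153 s{\left(-6 \right)} = \frac{1 + 1}{2 \cdot 1} + 153 \cdot 409 \left(-6\right) = \frac{1}{2} \cdot 1 \cdot 2 + 153 \left(-2454\right) = 1 - 375462 = -375461$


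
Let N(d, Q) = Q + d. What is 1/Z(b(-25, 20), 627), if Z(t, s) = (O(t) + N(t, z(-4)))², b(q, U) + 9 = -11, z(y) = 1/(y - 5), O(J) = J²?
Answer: 81/11689561 ≈ 6.9293e-6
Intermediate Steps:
z(y) = 1/(-5 + y)
b(q, U) = -20 (b(q, U) = -9 - 11 = -20)
Z(t, s) = (-⅑ + t + t²)² (Z(t, s) = (t² + (1/(-5 - 4) + t))² = (t² + (1/(-9) + t))² = (t² + (-⅑ + t))² = (-⅑ + t + t²)²)
1/Z(b(-25, 20), 627) = 1/((-1 + 9*(-20) + 9*(-20)²)²/81) = 1/((-1 - 180 + 9*400)²/81) = 1/((-1 - 180 + 3600)²/81) = 1/((1/81)*3419²) = 1/((1/81)*11689561) = 1/(11689561/81) = 81/11689561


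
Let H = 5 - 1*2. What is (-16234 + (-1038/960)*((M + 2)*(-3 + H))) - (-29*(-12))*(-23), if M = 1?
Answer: -8230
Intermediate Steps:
H = 3 (H = 5 - 2 = 3)
(-16234 + (-1038/960)*((M + 2)*(-3 + H))) - (-29*(-12))*(-23) = (-16234 + (-1038/960)*((1 + 2)*(-3 + 3))) - (-29*(-12))*(-23) = (-16234 + (-1038*1/960)*(3*0)) - 348*(-23) = (-16234 - 173/160*0) - 1*(-8004) = (-16234 + 0) + 8004 = -16234 + 8004 = -8230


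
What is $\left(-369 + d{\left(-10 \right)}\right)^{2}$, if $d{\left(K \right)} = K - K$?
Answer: $136161$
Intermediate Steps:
$d{\left(K \right)} = 0$
$\left(-369 + d{\left(-10 \right)}\right)^{2} = \left(-369 + 0\right)^{2} = \left(-369\right)^{2} = 136161$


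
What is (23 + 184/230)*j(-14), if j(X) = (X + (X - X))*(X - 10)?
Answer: 39984/5 ≈ 7996.8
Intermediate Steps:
j(X) = X*(-10 + X) (j(X) = (X + 0)*(-10 + X) = X*(-10 + X))
(23 + 184/230)*j(-14) = (23 + 184/230)*(-14*(-10 - 14)) = (23 + 184*(1/230))*(-14*(-24)) = (23 + ⅘)*336 = (119/5)*336 = 39984/5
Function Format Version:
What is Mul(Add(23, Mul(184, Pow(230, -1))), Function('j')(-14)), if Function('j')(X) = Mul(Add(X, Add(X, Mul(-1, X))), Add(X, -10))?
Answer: Rational(39984, 5) ≈ 7996.8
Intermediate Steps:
Function('j')(X) = Mul(X, Add(-10, X)) (Function('j')(X) = Mul(Add(X, 0), Add(-10, X)) = Mul(X, Add(-10, X)))
Mul(Add(23, Mul(184, Pow(230, -1))), Function('j')(-14)) = Mul(Add(23, Mul(184, Pow(230, -1))), Mul(-14, Add(-10, -14))) = Mul(Add(23, Mul(184, Rational(1, 230))), Mul(-14, -24)) = Mul(Add(23, Rational(4, 5)), 336) = Mul(Rational(119, 5), 336) = Rational(39984, 5)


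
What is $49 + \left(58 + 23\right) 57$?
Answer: $4666$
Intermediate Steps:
$49 + \left(58 + 23\right) 57 = 49 + 81 \cdot 57 = 49 + 4617 = 4666$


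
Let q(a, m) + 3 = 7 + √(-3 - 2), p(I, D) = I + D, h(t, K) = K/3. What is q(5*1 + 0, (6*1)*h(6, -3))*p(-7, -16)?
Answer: -92 - 23*I*√5 ≈ -92.0 - 51.43*I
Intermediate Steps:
h(t, K) = K/3 (h(t, K) = K*(⅓) = K/3)
p(I, D) = D + I
q(a, m) = 4 + I*√5 (q(a, m) = -3 + (7 + √(-3 - 2)) = -3 + (7 + √(-5)) = -3 + (7 + I*√5) = 4 + I*√5)
q(5*1 + 0, (6*1)*h(6, -3))*p(-7, -16) = (4 + I*√5)*(-16 - 7) = (4 + I*√5)*(-23) = -92 - 23*I*√5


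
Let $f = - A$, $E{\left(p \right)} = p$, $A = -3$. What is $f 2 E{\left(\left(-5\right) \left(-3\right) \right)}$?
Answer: $90$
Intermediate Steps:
$f = 3$ ($f = \left(-1\right) \left(-3\right) = 3$)
$f 2 E{\left(\left(-5\right) \left(-3\right) \right)} = 3 \cdot 2 \left(\left(-5\right) \left(-3\right)\right) = 6 \cdot 15 = 90$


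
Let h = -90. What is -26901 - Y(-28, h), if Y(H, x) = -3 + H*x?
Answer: -29418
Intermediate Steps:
-26901 - Y(-28, h) = -26901 - (-3 - 28*(-90)) = -26901 - (-3 + 2520) = -26901 - 1*2517 = -26901 - 2517 = -29418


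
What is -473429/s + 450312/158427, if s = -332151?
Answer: 860442595/201615657 ≈ 4.2677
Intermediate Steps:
-473429/s + 450312/158427 = -473429/(-332151) + 450312/158427 = -473429*(-1/332151) + 450312*(1/158427) = 473429/332151 + 5176/1821 = 860442595/201615657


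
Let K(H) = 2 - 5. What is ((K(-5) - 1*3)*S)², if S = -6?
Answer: 1296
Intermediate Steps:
K(H) = -3
((K(-5) - 1*3)*S)² = ((-3 - 1*3)*(-6))² = ((-3 - 3)*(-6))² = (-6*(-6))² = 36² = 1296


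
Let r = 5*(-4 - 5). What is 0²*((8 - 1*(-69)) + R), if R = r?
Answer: 0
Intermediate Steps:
r = -45 (r = 5*(-9) = -45)
R = -45
0²*((8 - 1*(-69)) + R) = 0²*((8 - 1*(-69)) - 45) = 0*((8 + 69) - 45) = 0*(77 - 45) = 0*32 = 0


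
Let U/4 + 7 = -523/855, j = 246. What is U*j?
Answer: -2134624/285 ≈ -7489.9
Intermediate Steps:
U = -26032/855 (U = -28 + 4*(-523/855) = -28 - 2092/855 = -26032/855 ≈ -30.447)
U*j = -26032/855*246 = -2134624/285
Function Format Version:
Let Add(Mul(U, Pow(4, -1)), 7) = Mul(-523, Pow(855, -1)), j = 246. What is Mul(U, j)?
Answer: Rational(-2134624, 285) ≈ -7489.9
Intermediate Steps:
U = Rational(-26032, 855) (U = Add(-28, Mul(4, Mul(-523, Pow(855, -1)))) = Add(-28, Mul(4, Mul(-523, Rational(1, 855)))) = Add(-28, Mul(4, Rational(-523, 855))) = Add(-28, Rational(-2092, 855)) = Rational(-26032, 855) ≈ -30.447)
Mul(U, j) = Mul(Rational(-26032, 855), 246) = Rational(-2134624, 285)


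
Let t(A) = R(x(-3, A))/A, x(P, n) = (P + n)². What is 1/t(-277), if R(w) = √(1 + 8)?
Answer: -277/3 ≈ -92.333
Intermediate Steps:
R(w) = 3 (R(w) = √9 = 3)
t(A) = 3/A
1/t(-277) = 1/(3/(-277)) = 1/(3*(-1/277)) = 1/(-3/277) = -277/3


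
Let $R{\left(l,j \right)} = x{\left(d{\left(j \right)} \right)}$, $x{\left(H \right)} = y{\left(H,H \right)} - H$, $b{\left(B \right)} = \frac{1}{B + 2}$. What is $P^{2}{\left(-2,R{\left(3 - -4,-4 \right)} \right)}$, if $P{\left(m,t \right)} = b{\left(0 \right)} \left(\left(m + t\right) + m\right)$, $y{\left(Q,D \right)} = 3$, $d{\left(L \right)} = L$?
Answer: $\frac{9}{4} \approx 2.25$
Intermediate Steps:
$b{\left(B \right)} = \frac{1}{2 + B}$
$x{\left(H \right)} = 3 - H$
$R{\left(l,j \right)} = 3 - j$
$P{\left(m,t \right)} = m + \frac{t}{2}$ ($P{\left(m,t \right)} = \frac{\left(m + t\right) + m}{2 + 0} = \frac{t + 2 m}{2} = m + \frac{t}{2}$)
$P^{2}{\left(-2,R{\left(3 - -4,-4 \right)} \right)} = \left(-2 + \frac{3 - -4}{2}\right)^{2} = \left(-2 + \frac{3 + 4}{2}\right)^{2} = \left(-2 + \frac{1}{2} \cdot 7\right)^{2} = \left(-2 + \frac{7}{2}\right)^{2} = \left(\frac{3}{2}\right)^{2} = \frac{9}{4}$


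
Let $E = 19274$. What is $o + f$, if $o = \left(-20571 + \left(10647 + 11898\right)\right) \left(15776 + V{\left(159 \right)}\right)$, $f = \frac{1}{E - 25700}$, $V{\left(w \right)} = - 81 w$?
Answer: $\frac{36748224827}{6426} \approx 5.7187 \cdot 10^{6}$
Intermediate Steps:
$f = - \frac{1}{6426}$ ($f = \frac{1}{19274 - 25700} = \frac{1}{-6426} = - \frac{1}{6426} \approx -0.00015562$)
$o = 5718678$ ($o = \left(-20571 + \left(10647 + 11898\right)\right) \left(15776 - 12879\right) = \left(-20571 + 22545\right) \left(15776 - 12879\right) = 1974 \cdot 2897 = 5718678$)
$o + f = 5718678 - \frac{1}{6426} = \frac{36748224827}{6426}$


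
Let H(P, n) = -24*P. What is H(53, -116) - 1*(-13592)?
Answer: 12320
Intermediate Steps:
H(53, -116) - 1*(-13592) = -24*53 - 1*(-13592) = -1272 + 13592 = 12320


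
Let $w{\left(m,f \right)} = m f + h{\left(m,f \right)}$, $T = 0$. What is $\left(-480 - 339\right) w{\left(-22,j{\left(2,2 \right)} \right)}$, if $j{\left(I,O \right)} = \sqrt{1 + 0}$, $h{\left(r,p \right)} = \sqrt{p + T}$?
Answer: $17199$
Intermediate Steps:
$h{\left(r,p \right)} = \sqrt{p}$ ($h{\left(r,p \right)} = \sqrt{p + 0} = \sqrt{p}$)
$j{\left(I,O \right)} = 1$ ($j{\left(I,O \right)} = \sqrt{1} = 1$)
$w{\left(m,f \right)} = \sqrt{f} + f m$ ($w{\left(m,f \right)} = m f + \sqrt{f} = f m + \sqrt{f} = \sqrt{f} + f m$)
$\left(-480 - 339\right) w{\left(-22,j{\left(2,2 \right)} \right)} = \left(-480 - 339\right) \left(\sqrt{1} + 1 \left(-22\right)\right) = - 819 \left(1 - 22\right) = \left(-819\right) \left(-21\right) = 17199$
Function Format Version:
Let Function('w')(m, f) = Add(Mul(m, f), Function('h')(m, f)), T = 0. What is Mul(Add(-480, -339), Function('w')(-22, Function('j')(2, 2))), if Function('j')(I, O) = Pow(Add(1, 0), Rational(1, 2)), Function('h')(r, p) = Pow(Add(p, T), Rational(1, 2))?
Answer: 17199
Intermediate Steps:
Function('h')(r, p) = Pow(p, Rational(1, 2)) (Function('h')(r, p) = Pow(Add(p, 0), Rational(1, 2)) = Pow(p, Rational(1, 2)))
Function('j')(I, O) = 1 (Function('j')(I, O) = Pow(1, Rational(1, 2)) = 1)
Function('w')(m, f) = Add(Pow(f, Rational(1, 2)), Mul(f, m)) (Function('w')(m, f) = Add(Mul(m, f), Pow(f, Rational(1, 2))) = Add(Mul(f, m), Pow(f, Rational(1, 2))) = Add(Pow(f, Rational(1, 2)), Mul(f, m)))
Mul(Add(-480, -339), Function('w')(-22, Function('j')(2, 2))) = Mul(Add(-480, -339), Add(Pow(1, Rational(1, 2)), Mul(1, -22))) = Mul(-819, Add(1, -22)) = Mul(-819, -21) = 17199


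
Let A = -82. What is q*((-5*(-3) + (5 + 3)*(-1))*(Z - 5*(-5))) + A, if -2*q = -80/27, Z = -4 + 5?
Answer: 5066/27 ≈ 187.63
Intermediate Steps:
Z = 1
q = 40/27 (q = -(-40)/27 = -½*(-80/27) = 40/27 ≈ 1.4815)
q*((-5*(-3) + (5 + 3)*(-1))*(Z - 5*(-5))) + A = 40*((-5*(-3) + (5 + 3)*(-1))*(1 - 5*(-5)))/27 - 82 = 40*((15 + 8*(-1))*(1 + 25))/27 - 82 = 40*((15 - 8)*26)/27 - 82 = 40*(7*26)/27 - 82 = (40/27)*182 - 82 = 7280/27 - 82 = 5066/27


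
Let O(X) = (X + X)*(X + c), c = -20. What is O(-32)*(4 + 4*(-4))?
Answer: -39936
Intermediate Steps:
O(X) = 2*X*(-20 + X) (O(X) = (X + X)*(X - 20) = (2*X)*(-20 + X) = 2*X*(-20 + X))
O(-32)*(4 + 4*(-4)) = (2*(-32)*(-20 - 32))*(4 + 4*(-4)) = (2*(-32)*(-52))*(4 - 16) = 3328*(-12) = -39936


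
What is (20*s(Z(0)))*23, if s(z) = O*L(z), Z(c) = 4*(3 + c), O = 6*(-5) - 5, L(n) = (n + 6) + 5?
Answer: -370300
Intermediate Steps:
L(n) = 11 + n (L(n) = (6 + n) + 5 = 11 + n)
O = -35 (O = -30 - 5 = -35)
Z(c) = 12 + 4*c
s(z) = -385 - 35*z (s(z) = -35*(11 + z) = -385 - 35*z)
(20*s(Z(0)))*23 = (20*(-385 - 35*(12 + 4*0)))*23 = (20*(-385 - 35*(12 + 0)))*23 = (20*(-385 - 35*12))*23 = (20*(-385 - 420))*23 = (20*(-805))*23 = -16100*23 = -370300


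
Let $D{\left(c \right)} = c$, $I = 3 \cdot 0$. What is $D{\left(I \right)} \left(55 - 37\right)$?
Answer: $0$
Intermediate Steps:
$I = 0$
$D{\left(I \right)} \left(55 - 37\right) = 0 \left(55 - 37\right) = 0 \cdot 18 = 0$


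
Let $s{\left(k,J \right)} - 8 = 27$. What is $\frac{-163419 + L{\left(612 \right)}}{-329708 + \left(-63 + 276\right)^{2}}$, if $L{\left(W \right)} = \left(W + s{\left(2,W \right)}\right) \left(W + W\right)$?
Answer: $- \frac{628509}{284339} \approx -2.2104$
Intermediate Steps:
$s{\left(k,J \right)} = 35$ ($s{\left(k,J \right)} = 8 + 27 = 35$)
$L{\left(W \right)} = 2 W \left(35 + W\right)$ ($L{\left(W \right)} = \left(W + 35\right) \left(W + W\right) = \left(35 + W\right) 2 W = 2 W \left(35 + W\right)$)
$\frac{-163419 + L{\left(612 \right)}}{-329708 + \left(-63 + 276\right)^{2}} = \frac{-163419 + 2 \cdot 612 \left(35 + 612\right)}{-329708 + \left(-63 + 276\right)^{2}} = \frac{-163419 + 2 \cdot 612 \cdot 647}{-329708 + 213^{2}} = \frac{-163419 + 791928}{-329708 + 45369} = \frac{628509}{-284339} = 628509 \left(- \frac{1}{284339}\right) = - \frac{628509}{284339}$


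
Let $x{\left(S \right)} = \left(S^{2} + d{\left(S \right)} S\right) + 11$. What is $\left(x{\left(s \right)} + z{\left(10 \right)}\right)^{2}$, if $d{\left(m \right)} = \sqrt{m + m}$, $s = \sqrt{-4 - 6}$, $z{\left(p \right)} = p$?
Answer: $\left(11 + 2 i \sqrt[4]{2} \cdot 5^{\frac{3}{4}} \sqrt{i}\right)^{2} \approx -2.7151 + 60.47 i$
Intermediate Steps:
$s = i \sqrt{10}$ ($s = \sqrt{-10} = i \sqrt{10} \approx 3.1623 i$)
$d{\left(m \right)} = \sqrt{2} \sqrt{m}$ ($d{\left(m \right)} = \sqrt{2 m} = \sqrt{2} \sqrt{m}$)
$x{\left(S \right)} = 11 + S^{2} + \sqrt{2} S^{\frac{3}{2}}$ ($x{\left(S \right)} = \left(S^{2} + \sqrt{2} \sqrt{S} S\right) + 11 = \left(S^{2} + \sqrt{2} S^{\frac{3}{2}}\right) + 11 = 11 + S^{2} + \sqrt{2} S^{\frac{3}{2}}$)
$\left(x{\left(s \right)} + z{\left(10 \right)}\right)^{2} = \left(\left(11 + \left(i \sqrt{10}\right)^{2} + \sqrt{2} \left(i \sqrt{10}\right)^{\frac{3}{2}}\right) + 10\right)^{2} = \left(\left(11 - 10 + \sqrt{2} \cdot 10^{\frac{3}{4}} i^{\frac{3}{2}}\right) + 10\right)^{2} = \left(\left(11 - 10 + 2 \sqrt[4]{2} \cdot 5^{\frac{3}{4}} i^{\frac{3}{2}}\right) + 10\right)^{2} = \left(\left(1 + 2 \sqrt[4]{2} \cdot 5^{\frac{3}{4}} i^{\frac{3}{2}}\right) + 10\right)^{2} = \left(11 + 2 \sqrt[4]{2} \cdot 5^{\frac{3}{4}} i^{\frac{3}{2}}\right)^{2}$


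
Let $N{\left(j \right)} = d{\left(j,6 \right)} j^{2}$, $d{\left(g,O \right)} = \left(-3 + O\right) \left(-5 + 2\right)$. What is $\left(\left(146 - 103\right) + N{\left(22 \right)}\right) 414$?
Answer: $-1785582$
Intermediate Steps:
$d{\left(g,O \right)} = 9 - 3 O$ ($d{\left(g,O \right)} = \left(-3 + O\right) \left(-3\right) = 9 - 3 O$)
$N{\left(j \right)} = - 9 j^{2}$ ($N{\left(j \right)} = \left(9 - 18\right) j^{2} = - 9 j^{2}$)
$\left(\left(146 - 103\right) + N{\left(22 \right)}\right) 414 = \left(\left(146 - 103\right) - 9 \cdot 22^{2}\right) 414 = \left(43 - 4356\right) 414 = \left(-4313\right) 414 = -1785582$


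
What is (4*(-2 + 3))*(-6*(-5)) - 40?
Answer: 80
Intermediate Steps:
(4*(-2 + 3))*(-6*(-5)) - 40 = (4*1)*30 - 40 = 4*30 - 40 = 120 - 40 = 80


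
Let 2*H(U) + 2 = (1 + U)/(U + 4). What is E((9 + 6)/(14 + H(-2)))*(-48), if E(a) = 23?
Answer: -1104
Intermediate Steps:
H(U) = -1 + (1 + U)/(2*(4 + U)) (H(U) = -1 + ((1 + U)/(U + 4))/2 = -1 + ((1 + U)/(4 + U))/2 = -1 + (1 + U)/(2*(4 + U)))
E((9 + 6)/(14 + H(-2)))*(-48) = 23*(-48) = -1104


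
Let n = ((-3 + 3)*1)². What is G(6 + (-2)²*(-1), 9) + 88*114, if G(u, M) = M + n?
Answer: 10041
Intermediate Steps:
n = 0 (n = (0*1)² = 0² = 0)
G(u, M) = M (G(u, M) = M + 0 = M)
G(6 + (-2)²*(-1), 9) + 88*114 = 9 + 88*114 = 9 + 10032 = 10041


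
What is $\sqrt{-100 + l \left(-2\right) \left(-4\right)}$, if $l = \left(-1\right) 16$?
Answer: $2 i \sqrt{57} \approx 15.1 i$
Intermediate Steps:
$l = -16$
$\sqrt{-100 + l \left(-2\right) \left(-4\right)} = \sqrt{-100 + \left(-16\right) \left(-2\right) \left(-4\right)} = \sqrt{-100 + 32 \left(-4\right)} = \sqrt{-100 - 128} = \sqrt{-228} = 2 i \sqrt{57}$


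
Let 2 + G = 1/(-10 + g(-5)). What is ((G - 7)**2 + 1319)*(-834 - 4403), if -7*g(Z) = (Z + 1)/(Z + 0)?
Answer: -919966219865/125316 ≈ -7.3412e+6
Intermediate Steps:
g(Z) = -(1 + Z)/(7*Z) (g(Z) = -(Z + 1)/(7*(Z + 0)) = -(1 + Z)/(7*Z))
G = -743/354 (G = -2 + 1/(-10 + (1/7)*(-1 - 1*(-5))/(-5)) = -2 + 1/(-10 + (1/7)*(-1/5)*(-1 + 5)) = -2 + 1/(-10 + (1/7)*(-1/5)*4) = -2 + 1/(-10 - 4/35) = -2 + 1/(-354/35) = -2 - 35/354 = -743/354 ≈ -2.0989)
((G - 7)**2 + 1319)*(-834 - 4403) = ((-743/354 - 7)**2 + 1319)*(-834 - 4403) = ((-3221/354)**2 + 1319)*(-5237) = (10374841/125316 + 1319)*(-5237) = (175666645/125316)*(-5237) = -919966219865/125316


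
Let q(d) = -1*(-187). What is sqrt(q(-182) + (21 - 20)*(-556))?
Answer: 3*I*sqrt(41) ≈ 19.209*I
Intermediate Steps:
q(d) = 187
sqrt(q(-182) + (21 - 20)*(-556)) = sqrt(187 + (21 - 20)*(-556)) = sqrt(187 + 1*(-556)) = sqrt(187 - 556) = sqrt(-369) = 3*I*sqrt(41)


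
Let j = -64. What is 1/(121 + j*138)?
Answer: -1/8711 ≈ -0.00011480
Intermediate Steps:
1/(121 + j*138) = 1/(121 - 64*138) = 1/(121 - 8832) = 1/(-8711) = -1/8711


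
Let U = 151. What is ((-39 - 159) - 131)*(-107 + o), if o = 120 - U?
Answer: 45402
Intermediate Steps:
o = -31 (o = 120 - 1*151 = 120 - 151 = -31)
((-39 - 159) - 131)*(-107 + o) = ((-39 - 159) - 131)*(-107 - 31) = (-198 - 131)*(-138) = -329*(-138) = 45402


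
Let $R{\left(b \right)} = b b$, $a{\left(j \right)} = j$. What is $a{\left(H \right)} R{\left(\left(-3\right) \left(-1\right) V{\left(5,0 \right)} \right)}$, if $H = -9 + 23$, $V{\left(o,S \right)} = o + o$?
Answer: $12600$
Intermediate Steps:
$V{\left(o,S \right)} = 2 o$
$H = 14$
$R{\left(b \right)} = b^{2}$
$a{\left(H \right)} R{\left(\left(-3\right) \left(-1\right) V{\left(5,0 \right)} \right)} = 14 \left(\left(-3\right) \left(-1\right) 2 \cdot 5\right)^{2} = 14 \left(3 \cdot 10\right)^{2} = 14 \cdot 30^{2} = 14 \cdot 900 = 12600$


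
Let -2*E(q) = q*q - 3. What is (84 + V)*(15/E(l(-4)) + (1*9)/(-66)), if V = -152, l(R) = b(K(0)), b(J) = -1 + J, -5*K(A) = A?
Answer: -11118/11 ≈ -1010.7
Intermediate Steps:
K(A) = -A/5
l(R) = -1 (l(R) = -1 - ⅕*0 = -1 + 0 = -1)
E(q) = 3/2 - q²/2 (E(q) = -(q*q - 3)/2 = -(q² - 3)/2 = -(-3 + q²)/2 = 3/2 - q²/2)
(84 + V)*(15/E(l(-4)) + (1*9)/(-66)) = (84 - 152)*(15/(3/2 - ½*(-1)²) + (1*9)/(-66)) = -68*(15/(3/2 - ½*1) + 9*(-1/66)) = -68*(15/(3/2 - ½) - 3/22) = -68*(15/1 - 3/22) = -68*(15*1 - 3/22) = -68*(15 - 3/22) = -68*327/22 = -11118/11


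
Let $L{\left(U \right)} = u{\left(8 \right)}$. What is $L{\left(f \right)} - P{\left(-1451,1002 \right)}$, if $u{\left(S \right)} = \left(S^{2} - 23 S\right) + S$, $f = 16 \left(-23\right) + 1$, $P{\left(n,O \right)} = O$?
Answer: $-1114$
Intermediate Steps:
$f = -367$ ($f = -368 + 1 = -367$)
$u{\left(S \right)} = S^{2} - 22 S$
$L{\left(U \right)} = -112$ ($L{\left(U \right)} = 8 \left(-22 + 8\right) = 8 \left(-14\right) = -112$)
$L{\left(f \right)} - P{\left(-1451,1002 \right)} = -112 - 1002 = -1114$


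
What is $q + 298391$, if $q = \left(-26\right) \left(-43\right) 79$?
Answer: $386713$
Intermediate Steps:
$q = 88322$ ($q = 1118 \cdot 79 = 88322$)
$q + 298391 = 88322 + 298391 = 386713$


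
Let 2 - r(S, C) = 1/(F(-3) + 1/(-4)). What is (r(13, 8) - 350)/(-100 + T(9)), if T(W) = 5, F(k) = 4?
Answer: 5224/1425 ≈ 3.6660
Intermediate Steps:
r(S, C) = 26/15 (r(S, C) = 2 - 1/(4 + 1/(-4)) = 2 - 1/(4 - ¼) = 2 - 1/15/4 = 2 - 1*4/15 = 2 - 4/15 = 26/15)
(r(13, 8) - 350)/(-100 + T(9)) = (26/15 - 350)/(-100 + 5) = -5224/15/(-95) = -5224/15*(-1/95) = 5224/1425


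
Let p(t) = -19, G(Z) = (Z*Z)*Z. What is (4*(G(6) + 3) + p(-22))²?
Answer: 734449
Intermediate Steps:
G(Z) = Z³ (G(Z) = Z²*Z = Z³)
(4*(G(6) + 3) + p(-22))² = (4*(6³ + 3) - 19)² = (4*(216 + 3) - 19)² = (4*219 - 19)² = (876 - 19)² = 857² = 734449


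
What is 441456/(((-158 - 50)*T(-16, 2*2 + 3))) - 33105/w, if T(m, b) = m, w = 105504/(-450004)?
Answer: 32307984419/228592 ≈ 1.4133e+5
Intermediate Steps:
w = -26376/112501 (w = 105504*(-1/450004) = -26376/112501 ≈ -0.23445)
441456/(((-158 - 50)*T(-16, 2*2 + 3))) - 33105/w = 441456/(((-158 - 50)*(-16))) - 33105/(-26376/112501) = 441456/((-208*(-16))) - 33105*(-112501/26376) = 441456/3328 + 1241448535/8792 = 441456*(1/3328) + 1241448535/8792 = 27591/208 + 1241448535/8792 = 32307984419/228592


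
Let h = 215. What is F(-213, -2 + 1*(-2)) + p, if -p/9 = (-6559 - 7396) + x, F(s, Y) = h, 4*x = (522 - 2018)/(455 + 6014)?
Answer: 813868256/6469 ≈ 1.2581e+5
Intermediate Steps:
x = -374/6469 (x = ((522 - 2018)/(455 + 6014))/4 = (-1496/6469)/4 = (-1496*1/6469)/4 = (¼)*(-1496/6469) = -374/6469 ≈ -0.057814)
F(s, Y) = 215
p = 812477421/6469 (p = -9*((-6559 - 7396) - 374/6469) = -9*(-13955 - 374/6469) = -9*(-90275269/6469) = 812477421/6469 ≈ 1.2560e+5)
F(-213, -2 + 1*(-2)) + p = 215 + 812477421/6469 = 813868256/6469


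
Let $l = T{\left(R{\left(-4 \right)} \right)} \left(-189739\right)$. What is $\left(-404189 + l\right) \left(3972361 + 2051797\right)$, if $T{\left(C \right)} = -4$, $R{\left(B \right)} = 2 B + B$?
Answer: $2137172461186$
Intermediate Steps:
$R{\left(B \right)} = 3 B$
$l = 758956$ ($l = \left(-4\right) \left(-189739\right) = 758956$)
$\left(-404189 + l\right) \left(3972361 + 2051797\right) = \left(-404189 + 758956\right) \left(3972361 + 2051797\right) = 354767 \cdot 6024158 = 2137172461186$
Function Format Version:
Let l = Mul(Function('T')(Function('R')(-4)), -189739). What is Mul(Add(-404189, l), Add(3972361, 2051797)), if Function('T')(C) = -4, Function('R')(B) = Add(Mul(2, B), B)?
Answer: 2137172461186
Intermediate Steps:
Function('R')(B) = Mul(3, B)
l = 758956 (l = Mul(-4, -189739) = 758956)
Mul(Add(-404189, l), Add(3972361, 2051797)) = Mul(Add(-404189, 758956), Add(3972361, 2051797)) = Mul(354767, 6024158) = 2137172461186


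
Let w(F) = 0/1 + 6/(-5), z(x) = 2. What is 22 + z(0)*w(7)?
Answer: 98/5 ≈ 19.600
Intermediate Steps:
w(F) = -6/5 (w(F) = 0*1 + 6*(-⅕) = 0 - 6/5 = -6/5)
22 + z(0)*w(7) = 22 + 2*(-6/5) = 22 - 12/5 = 98/5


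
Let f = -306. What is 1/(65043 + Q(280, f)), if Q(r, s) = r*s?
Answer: -1/20637 ≈ -4.8457e-5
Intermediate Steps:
1/(65043 + Q(280, f)) = 1/(65043 + 280*(-306)) = 1/(65043 - 85680) = 1/(-20637) = -1/20637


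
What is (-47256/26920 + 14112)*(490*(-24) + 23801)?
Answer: 571718395893/3365 ≈ 1.6990e+8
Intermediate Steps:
(-47256/26920 + 14112)*(490*(-24) + 23801) = (-47256*1/26920 + 14112)*(-11760 + 23801) = (-5907/3365 + 14112)*12041 = (47480973/3365)*12041 = 571718395893/3365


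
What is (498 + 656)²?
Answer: 1331716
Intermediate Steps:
(498 + 656)² = 1154² = 1331716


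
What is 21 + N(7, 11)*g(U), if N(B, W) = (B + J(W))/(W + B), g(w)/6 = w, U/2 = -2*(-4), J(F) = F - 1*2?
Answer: 319/3 ≈ 106.33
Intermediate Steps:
J(F) = -2 + F (J(F) = F - 2 = -2 + F)
U = 16 (U = 2*(-2*(-4)) = 2*8 = 16)
g(w) = 6*w
N(B, W) = (-2 + B + W)/(B + W) (N(B, W) = (B + (-2 + W))/(W + B) = (-2 + B + W)/(B + W))
21 + N(7, 11)*g(U) = 21 + ((-2 + 7 + 11)/(7 + 11))*(6*16) = 21 + (16/18)*96 = 21 + ((1/18)*16)*96 = 21 + (8/9)*96 = 21 + 256/3 = 319/3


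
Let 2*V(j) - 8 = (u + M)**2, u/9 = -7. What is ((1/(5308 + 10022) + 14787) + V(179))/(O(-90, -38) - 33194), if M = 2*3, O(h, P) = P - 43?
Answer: -125824808/255052875 ≈ -0.49333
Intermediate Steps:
O(h, P) = -43 + P
u = -63 (u = 9*(-7) = -63)
M = 6
V(j) = 3257/2 (V(j) = 4 + (-63 + 6)**2/2 = 4 + (1/2)*(-57)**2 = 4 + (1/2)*3249 = 4 + 3249/2 = 3257/2)
((1/(5308 + 10022) + 14787) + V(179))/(O(-90, -38) - 33194) = ((1/(5308 + 10022) + 14787) + 3257/2)/((-43 - 38) - 33194) = ((1/15330 + 14787) + 3257/2)/(-81 - 33194) = ((1/15330 + 14787) + 3257/2)/(-33275) = (226684711/15330 + 3257/2)*(-1/33275) = (125824808/7665)*(-1/33275) = -125824808/255052875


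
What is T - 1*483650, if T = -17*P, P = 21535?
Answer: -849745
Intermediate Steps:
T = -366095 (T = -17*21535 = -366095)
T - 1*483650 = -366095 - 1*483650 = -366095 - 483650 = -849745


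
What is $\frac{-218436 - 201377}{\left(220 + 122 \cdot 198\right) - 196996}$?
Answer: $\frac{419813}{172620} \approx 2.432$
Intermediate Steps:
$\frac{-218436 - 201377}{\left(220 + 122 \cdot 198\right) - 196996} = - \frac{419813}{\left(220 + 24156\right) - 196996} = - \frac{419813}{24376 - 196996} = - \frac{419813}{-172620} = \left(-419813\right) \left(- \frac{1}{172620}\right) = \frac{419813}{172620}$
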